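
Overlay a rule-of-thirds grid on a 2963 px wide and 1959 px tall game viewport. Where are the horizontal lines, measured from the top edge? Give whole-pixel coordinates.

1959 / 3 = 653, so the horizontal lines sit at one and two thirds of 1959.

653 px and 1306 px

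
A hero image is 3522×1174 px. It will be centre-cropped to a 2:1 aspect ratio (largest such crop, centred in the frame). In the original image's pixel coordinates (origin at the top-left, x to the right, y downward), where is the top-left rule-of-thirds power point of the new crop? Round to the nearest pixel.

x = 1370 px, y = 391 px

3522/1174 > 2/1, so the 2:1 crop keeps the full height 1174 and trims width to 1174 × 2/1 = 2348.00 px.
Left offset = (3522 − 2348.00)/2 = 587.00 px; top offset = 0.
Top-left is one-third across and one-third down within the crop:
x = 587.00 + 1 × 2348.00/3 ≈ 1370; y = 0.00 + 1 × 1174.00/3 ≈ 391.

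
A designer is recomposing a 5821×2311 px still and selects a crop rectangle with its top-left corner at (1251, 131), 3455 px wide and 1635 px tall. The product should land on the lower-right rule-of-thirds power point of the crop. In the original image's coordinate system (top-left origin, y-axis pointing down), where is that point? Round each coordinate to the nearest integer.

x = 3554 px, y = 1221 px

One third of the crop width 3455 is 1151.67 px.
One third of the crop height 1635 is 545.00 px.
The lower-right point is two-thirds across and two-thirds down within the crop:
x = 1251 + 2 × 1151.67 ≈ 3554; y = 131 + 2 × 545.00 ≈ 1221.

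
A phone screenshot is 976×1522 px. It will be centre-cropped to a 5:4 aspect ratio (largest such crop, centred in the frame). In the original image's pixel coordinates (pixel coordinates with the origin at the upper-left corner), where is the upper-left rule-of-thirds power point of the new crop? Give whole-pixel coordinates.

976/1522 < 5/4, so the 5:4 crop keeps the full width 976 and trims height to 976 × 4/5 = 780.80 px.
Top offset = (1522 − 780.80)/2 = 370.60 px; left offset = 0.
Upper-left is one-third across and one-third down within the crop:
x = 0.00 + 1 × 976.00/3 ≈ 325; y = 370.60 + 1 × 780.80/3 ≈ 631.

x = 325 px, y = 631 px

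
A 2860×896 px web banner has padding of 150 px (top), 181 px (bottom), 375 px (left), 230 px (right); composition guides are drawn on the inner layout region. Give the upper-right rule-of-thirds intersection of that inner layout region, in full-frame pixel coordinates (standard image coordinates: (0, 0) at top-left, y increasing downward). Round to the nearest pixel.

Content width = 2860 − 375 − 230 = 2255 px; content height = 896 − 150 − 181 = 565 px.
Upper-right is two-thirds across and one-third down within the inner layout region.
x = 375 + 2 × 2255/3 = 375 + 1503.33 ≈ 1878
y = 150 + 1 × 565/3 = 150 + 188.33 ≈ 338

x = 1878 px, y = 338 px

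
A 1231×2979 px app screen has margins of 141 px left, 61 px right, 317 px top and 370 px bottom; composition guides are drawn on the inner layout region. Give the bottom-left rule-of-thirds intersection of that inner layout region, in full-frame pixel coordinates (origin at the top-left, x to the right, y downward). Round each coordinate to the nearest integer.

x = 484 px, y = 1845 px

Content width = 1231 − 141 − 61 = 1029 px; content height = 2979 − 317 − 370 = 2292 px.
Bottom-left is one-third across and two-thirds down within the inner layout region.
x = 141 + 1 × 1029/3 = 141 + 343.00 ≈ 484
y = 317 + 2 × 2292/3 = 317 + 1528.00 ≈ 1845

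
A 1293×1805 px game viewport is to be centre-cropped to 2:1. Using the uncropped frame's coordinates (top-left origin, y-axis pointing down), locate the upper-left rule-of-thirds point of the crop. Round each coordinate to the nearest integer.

1293/1805 < 2/1, so the 2:1 crop keeps the full width 1293 and trims height to 1293 × 1/2 = 646.50 px.
Top offset = (1805 − 646.50)/2 = 579.25 px; left offset = 0.
Upper-left is one-third across and one-third down within the crop:
x = 0.00 + 1 × 1293.00/3 ≈ 431; y = 579.25 + 1 × 646.50/3 ≈ 795.

x = 431 px, y = 795 px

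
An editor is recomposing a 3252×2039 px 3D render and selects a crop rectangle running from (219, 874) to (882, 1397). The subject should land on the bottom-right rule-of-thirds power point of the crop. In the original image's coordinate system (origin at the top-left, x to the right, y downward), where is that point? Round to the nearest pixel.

Crop width = 882 − 219 = 663 px; one third is 221.00 px.
Crop height = 1397 − 874 = 523 px; one third is 174.33 px.
The bottom-right point is two-thirds across and two-thirds down within the crop:
x = 219 + 2 × 221.00 ≈ 661; y = 874 + 2 × 174.33 ≈ 1223.

(661, 1223)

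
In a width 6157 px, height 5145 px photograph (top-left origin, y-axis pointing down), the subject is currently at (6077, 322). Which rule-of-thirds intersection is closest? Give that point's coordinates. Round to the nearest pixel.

(4105, 1715)

Third lines: x ∈ {2052, 4105}, y ∈ {1715, 3430}.
6077 is closer to x = 4105; 322 is closer to y = 1715.
So the nearest intersection is the upper-right power point.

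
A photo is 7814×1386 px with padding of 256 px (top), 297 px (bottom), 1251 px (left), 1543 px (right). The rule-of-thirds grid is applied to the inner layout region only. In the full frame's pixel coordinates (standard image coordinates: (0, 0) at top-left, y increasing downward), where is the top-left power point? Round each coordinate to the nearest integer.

(2924, 534)

Content width = 7814 − 1251 − 1543 = 5020 px; content height = 1386 − 256 − 297 = 833 px.
Top-left is one-third across and one-third down within the inner layout region.
x = 1251 + 1 × 5020/3 = 1251 + 1673.33 ≈ 2924
y = 256 + 1 × 833/3 = 256 + 277.67 ≈ 534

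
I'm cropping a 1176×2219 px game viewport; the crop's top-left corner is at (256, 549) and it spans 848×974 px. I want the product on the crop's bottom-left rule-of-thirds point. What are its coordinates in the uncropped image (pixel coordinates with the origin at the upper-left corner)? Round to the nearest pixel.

x = 539 px, y = 1198 px

One third of the crop width 848 is 282.67 px.
One third of the crop height 974 is 324.67 px.
The bottom-left point is one-third across and two-thirds down within the crop:
x = 256 + 1 × 282.67 ≈ 539; y = 549 + 2 × 324.67 ≈ 1198.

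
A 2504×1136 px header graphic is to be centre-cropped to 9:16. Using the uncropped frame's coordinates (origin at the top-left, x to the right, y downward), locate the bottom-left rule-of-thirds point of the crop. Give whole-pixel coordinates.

2504/1136 > 9/16, so the 9:16 crop keeps the full height 1136 and trims width to 1136 × 9/16 = 639.00 px.
Left offset = (2504 − 639.00)/2 = 932.50 px; top offset = 0.
Bottom-left is one-third across and two-thirds down within the crop:
x = 932.50 + 1 × 639.00/3 ≈ 1146; y = 0.00 + 2 × 1136.00/3 ≈ 757.

(1146, 757)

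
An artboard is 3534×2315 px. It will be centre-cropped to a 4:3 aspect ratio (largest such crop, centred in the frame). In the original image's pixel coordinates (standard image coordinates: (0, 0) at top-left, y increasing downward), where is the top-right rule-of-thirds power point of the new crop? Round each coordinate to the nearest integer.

3534/2315 > 4/3, so the 4:3 crop keeps the full height 2315 and trims width to 2315 × 4/3 = 3086.67 px.
Left offset = (3534 − 3086.67)/2 = 223.67 px; top offset = 0.
Top-right is two-thirds across and one-third down within the crop:
x = 223.67 + 2 × 3086.67/3 ≈ 2281; y = 0.00 + 1 × 2315.00/3 ≈ 772.

(2281, 772)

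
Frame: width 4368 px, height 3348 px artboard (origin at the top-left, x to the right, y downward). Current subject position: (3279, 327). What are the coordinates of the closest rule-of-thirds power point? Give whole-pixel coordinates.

x = 2912 px, y = 1116 px

Third lines: x ∈ {1456, 2912}, y ∈ {1116, 2232}.
3279 is closer to x = 2912; 327 is closer to y = 1116.
So the nearest intersection is the upper-right power point.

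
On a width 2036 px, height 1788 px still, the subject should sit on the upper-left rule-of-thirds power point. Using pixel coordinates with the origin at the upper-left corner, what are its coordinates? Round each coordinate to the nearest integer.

(679, 596)

The upper-left point sits one-third of the way across and one-third of the way down.
x = 1 × 2036/3 ≈ 679; y = 1 × 1788/3 ≈ 596.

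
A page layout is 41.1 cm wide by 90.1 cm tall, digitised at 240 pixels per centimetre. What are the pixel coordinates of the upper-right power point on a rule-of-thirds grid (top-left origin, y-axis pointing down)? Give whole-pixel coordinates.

In pixels the canvas is 41.1 × 240 = 9864 wide and 90.1 × 240 = 21624 tall.
The upper-right point is two-thirds across and one-third down:
x = 2 × 9864/3 ≈ 6576; y = 1 × 21624/3 ≈ 7208.

x = 6576 px, y = 7208 px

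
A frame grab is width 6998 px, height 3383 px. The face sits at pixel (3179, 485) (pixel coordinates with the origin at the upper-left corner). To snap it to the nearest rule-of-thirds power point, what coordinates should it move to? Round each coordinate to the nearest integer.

Third lines: x ∈ {2333, 4665}, y ∈ {1128, 2255}.
3179 is closer to x = 2333; 485 is closer to y = 1128.
So the nearest intersection is the upper-left power point.

x = 2333 px, y = 1128 px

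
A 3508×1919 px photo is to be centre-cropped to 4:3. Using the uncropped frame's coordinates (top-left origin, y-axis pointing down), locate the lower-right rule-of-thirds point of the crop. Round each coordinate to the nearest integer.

3508/1919 > 4/3, so the 4:3 crop keeps the full height 1919 and trims width to 1919 × 4/3 = 2558.67 px.
Left offset = (3508 − 2558.67)/2 = 474.67 px; top offset = 0.
Lower-right is two-thirds across and two-thirds down within the crop:
x = 474.67 + 2 × 2558.67/3 ≈ 2180; y = 0.00 + 2 × 1919.00/3 ≈ 1279.

x = 2180 px, y = 1279 px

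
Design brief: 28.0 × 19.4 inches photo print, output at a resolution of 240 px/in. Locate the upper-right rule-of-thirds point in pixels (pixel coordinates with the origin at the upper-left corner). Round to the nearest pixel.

In pixels the canvas is 28.0 × 240 = 6720 wide and 19.4 × 240 = 4656 tall.
The upper-right point is two-thirds across and one-third down:
x = 2 × 6720/3 ≈ 4480; y = 1 × 4656/3 ≈ 1552.

(4480, 1552)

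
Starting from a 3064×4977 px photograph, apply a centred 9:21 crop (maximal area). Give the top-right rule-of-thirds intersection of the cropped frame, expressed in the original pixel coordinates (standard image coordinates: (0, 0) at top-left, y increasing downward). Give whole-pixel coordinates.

3064/4977 > 9/21, so the 9:21 crop keeps the full height 4977 and trims width to 4977 × 9/21 = 2133.00 px.
Left offset = (3064 − 2133.00)/2 = 465.50 px; top offset = 0.
Top-right is two-thirds across and one-third down within the crop:
x = 465.50 + 2 × 2133.00/3 ≈ 1888; y = 0.00 + 1 × 4977.00/3 ≈ 1659.

x = 1888 px, y = 1659 px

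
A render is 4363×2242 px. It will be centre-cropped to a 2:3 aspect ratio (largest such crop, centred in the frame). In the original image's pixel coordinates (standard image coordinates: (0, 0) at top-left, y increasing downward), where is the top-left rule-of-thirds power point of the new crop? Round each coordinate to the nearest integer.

4363/2242 > 2/3, so the 2:3 crop keeps the full height 2242 and trims width to 2242 × 2/3 = 1494.67 px.
Left offset = (4363 − 1494.67)/2 = 1434.17 px; top offset = 0.
Top-left is one-third across and one-third down within the crop:
x = 1434.17 + 1 × 1494.67/3 ≈ 1932; y = 0.00 + 1 × 2242.00/3 ≈ 747.

(1932, 747)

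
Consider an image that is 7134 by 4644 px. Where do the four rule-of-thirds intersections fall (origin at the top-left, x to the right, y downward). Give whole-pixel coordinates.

One third of 7134 is 2378; one third of 4644 is 1548.
Vertical third lines at x = 2378 and x = 4756; horizontal third lines at y = 1548 and y = 3096.

(2378, 1548), (4756, 1548), (2378, 3096), (4756, 3096)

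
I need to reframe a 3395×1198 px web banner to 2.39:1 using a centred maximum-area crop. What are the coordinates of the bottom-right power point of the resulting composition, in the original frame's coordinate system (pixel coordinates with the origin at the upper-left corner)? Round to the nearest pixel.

3395/1198 > 2.39/1, so the 2.39:1 crop keeps the full height 1198 and trims width to 1198 × 2.39/1 = 2863.22 px.
Left offset = (3395 − 2863.22)/2 = 265.89 px; top offset = 0.
Bottom-right is two-thirds across and two-thirds down within the crop:
x = 265.89 + 2 × 2863.22/3 ≈ 2175; y = 0.00 + 2 × 1198.00/3 ≈ 799.

x = 2175 px, y = 799 px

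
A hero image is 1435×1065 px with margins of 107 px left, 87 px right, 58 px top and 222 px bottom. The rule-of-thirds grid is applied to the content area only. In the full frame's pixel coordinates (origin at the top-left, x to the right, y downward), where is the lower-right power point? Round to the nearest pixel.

x = 934 px, y = 581 px

Content width = 1435 − 107 − 87 = 1241 px; content height = 1065 − 58 − 222 = 785 px.
Lower-right is two-thirds across and two-thirds down within the content area.
x = 107 + 2 × 1241/3 = 107 + 827.33 ≈ 934
y = 58 + 2 × 785/3 = 58 + 523.33 ≈ 581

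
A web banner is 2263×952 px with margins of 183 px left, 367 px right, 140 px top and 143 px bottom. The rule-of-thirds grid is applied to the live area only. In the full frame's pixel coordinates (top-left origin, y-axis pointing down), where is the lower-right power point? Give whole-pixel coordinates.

x = 1325 px, y = 586 px

Content width = 2263 − 183 − 367 = 1713 px; content height = 952 − 140 − 143 = 669 px.
Lower-right is two-thirds across and two-thirds down within the live area.
x = 183 + 2 × 1713/3 = 183 + 1142.00 ≈ 1325
y = 140 + 2 × 669/3 = 140 + 446.00 ≈ 586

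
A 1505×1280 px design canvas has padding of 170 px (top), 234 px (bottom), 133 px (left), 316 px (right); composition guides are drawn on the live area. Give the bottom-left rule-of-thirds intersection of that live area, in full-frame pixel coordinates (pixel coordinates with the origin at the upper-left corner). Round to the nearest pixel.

(485, 754)

Content width = 1505 − 133 − 316 = 1056 px; content height = 1280 − 170 − 234 = 876 px.
Bottom-left is one-third across and two-thirds down within the live area.
x = 133 + 1 × 1056/3 = 133 + 352.00 ≈ 485
y = 170 + 2 × 876/3 = 170 + 584.00 ≈ 754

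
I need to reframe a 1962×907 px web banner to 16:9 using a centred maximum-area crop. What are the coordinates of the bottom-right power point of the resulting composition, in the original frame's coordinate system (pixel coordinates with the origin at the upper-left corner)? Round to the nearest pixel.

1962/907 > 16/9, so the 16:9 crop keeps the full height 907 and trims width to 907 × 16/9 = 1612.44 px.
Left offset = (1962 − 1612.44)/2 = 174.78 px; top offset = 0.
Bottom-right is two-thirds across and two-thirds down within the crop:
x = 174.78 + 2 × 1612.44/3 ≈ 1250; y = 0.00 + 2 × 907.00/3 ≈ 605.

(1250, 605)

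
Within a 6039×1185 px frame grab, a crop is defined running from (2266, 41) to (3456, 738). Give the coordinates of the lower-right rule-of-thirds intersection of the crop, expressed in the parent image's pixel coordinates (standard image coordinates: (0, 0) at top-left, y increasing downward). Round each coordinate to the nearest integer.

Crop width = 3456 − 2266 = 1190 px; one third is 396.67 px.
Crop height = 738 − 41 = 697 px; one third is 232.33 px.
The lower-right point is two-thirds across and two-thirds down within the crop:
x = 2266 + 2 × 396.67 ≈ 3059; y = 41 + 2 × 232.33 ≈ 506.

x = 3059 px, y = 506 px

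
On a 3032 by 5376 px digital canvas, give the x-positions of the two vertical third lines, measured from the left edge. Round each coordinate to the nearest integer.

3032 / 3 = 1010.67, so the vertical lines sit at one and two thirds of 3032.

x = 1011 px and x = 2021 px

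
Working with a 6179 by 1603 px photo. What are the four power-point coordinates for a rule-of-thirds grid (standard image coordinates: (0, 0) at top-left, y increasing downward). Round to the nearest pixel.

(2060, 534), (4119, 534), (2060, 1069), (4119, 1069)

One third of 6179 is 2059.67; one third of 1603 is 534.33.
Vertical third lines at x = 2060 and x = 4119; horizontal third lines at y = 534 and y = 1069.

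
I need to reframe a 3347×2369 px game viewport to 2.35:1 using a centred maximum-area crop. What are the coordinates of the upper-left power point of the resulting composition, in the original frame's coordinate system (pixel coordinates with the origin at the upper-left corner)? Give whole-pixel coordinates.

x = 1116 px, y = 947 px

3347/2369 < 2.35/1, so the 2.35:1 crop keeps the full width 3347 and trims height to 3347 × 1/2.35 = 1424.26 px.
Top offset = (2369 − 1424.26)/2 = 472.37 px; left offset = 0.
Upper-left is one-third across and one-third down within the crop:
x = 0.00 + 1 × 3347.00/3 ≈ 1116; y = 472.37 + 1 × 1424.26/3 ≈ 947.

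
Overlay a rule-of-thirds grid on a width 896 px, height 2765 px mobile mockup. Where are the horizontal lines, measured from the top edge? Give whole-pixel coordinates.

2765 / 3 = 921.67, so the horizontal lines sit at one and two thirds of 2765.

922 px and 1843 px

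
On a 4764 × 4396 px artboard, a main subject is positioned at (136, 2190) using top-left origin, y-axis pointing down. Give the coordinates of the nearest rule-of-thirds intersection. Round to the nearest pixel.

(1588, 1465)

Third lines: x ∈ {1588, 3176}, y ∈ {1465, 2931}.
136 is closer to x = 1588; 2190 is closer to y = 1465.
So the nearest intersection is the upper-left power point.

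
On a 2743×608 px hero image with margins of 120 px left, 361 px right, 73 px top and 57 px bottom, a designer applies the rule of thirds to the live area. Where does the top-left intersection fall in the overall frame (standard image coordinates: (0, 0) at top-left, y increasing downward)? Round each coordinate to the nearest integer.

x = 874 px, y = 232 px

Content width = 2743 − 120 − 361 = 2262 px; content height = 608 − 73 − 57 = 478 px.
Top-left is one-third across and one-third down within the live area.
x = 120 + 1 × 2262/3 = 120 + 754.00 ≈ 874
y = 73 + 1 × 478/3 = 73 + 159.33 ≈ 232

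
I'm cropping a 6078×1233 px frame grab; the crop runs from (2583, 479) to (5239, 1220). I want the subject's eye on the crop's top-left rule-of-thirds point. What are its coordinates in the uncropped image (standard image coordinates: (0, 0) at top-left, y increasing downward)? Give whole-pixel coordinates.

(3468, 726)

Crop width = 5239 − 2583 = 2656 px; one third is 885.33 px.
Crop height = 1220 − 479 = 741 px; one third is 247.00 px.
The top-left point is one-third across and one-third down within the crop:
x = 2583 + 1 × 885.33 ≈ 3468; y = 479 + 1 × 247.00 ≈ 726.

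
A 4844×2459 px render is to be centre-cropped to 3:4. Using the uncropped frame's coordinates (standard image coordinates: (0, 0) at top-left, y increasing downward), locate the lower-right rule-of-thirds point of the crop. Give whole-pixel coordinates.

4844/2459 > 3/4, so the 3:4 crop keeps the full height 2459 and trims width to 2459 × 3/4 = 1844.25 px.
Left offset = (4844 − 1844.25)/2 = 1499.88 px; top offset = 0.
Lower-right is two-thirds across and two-thirds down within the crop:
x = 1499.88 + 2 × 1844.25/3 ≈ 2729; y = 0.00 + 2 × 2459.00/3 ≈ 1639.

x = 2729 px, y = 1639 px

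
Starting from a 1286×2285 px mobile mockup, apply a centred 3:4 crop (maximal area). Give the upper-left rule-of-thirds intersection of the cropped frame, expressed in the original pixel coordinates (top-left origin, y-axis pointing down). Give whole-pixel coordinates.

x = 429 px, y = 857 px

1286/2285 < 3/4, so the 3:4 crop keeps the full width 1286 and trims height to 1286 × 4/3 = 1714.67 px.
Top offset = (2285 − 1714.67)/2 = 285.17 px; left offset = 0.
Upper-left is one-third across and one-third down within the crop:
x = 0.00 + 1 × 1286.00/3 ≈ 429; y = 285.17 + 1 × 1714.67/3 ≈ 857.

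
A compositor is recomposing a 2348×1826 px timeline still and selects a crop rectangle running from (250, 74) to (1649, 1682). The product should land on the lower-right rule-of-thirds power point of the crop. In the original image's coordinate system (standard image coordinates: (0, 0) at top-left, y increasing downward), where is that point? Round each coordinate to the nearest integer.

(1183, 1146)

Crop width = 1649 − 250 = 1399 px; one third is 466.33 px.
Crop height = 1682 − 74 = 1608 px; one third is 536.00 px.
The lower-right point is two-thirds across and two-thirds down within the crop:
x = 250 + 2 × 466.33 ≈ 1183; y = 74 + 2 × 536.00 ≈ 1146.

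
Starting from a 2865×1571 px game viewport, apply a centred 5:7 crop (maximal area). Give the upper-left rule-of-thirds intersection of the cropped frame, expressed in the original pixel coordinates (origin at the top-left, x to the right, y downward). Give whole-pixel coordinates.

2865/1571 > 5/7, so the 5:7 crop keeps the full height 1571 and trims width to 1571 × 5/7 = 1122.14 px.
Left offset = (2865 − 1122.14)/2 = 871.43 px; top offset = 0.
Upper-left is one-third across and one-third down within the crop:
x = 871.43 + 1 × 1122.14/3 ≈ 1245; y = 0.00 + 1 × 1571.00/3 ≈ 524.

x = 1245 px, y = 524 px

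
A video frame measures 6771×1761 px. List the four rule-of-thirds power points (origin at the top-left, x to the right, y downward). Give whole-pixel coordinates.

(2257, 587), (4514, 587), (2257, 1174), (4514, 1174)

One third of 6771 is 2257; one third of 1761 is 587.
Vertical third lines at x = 2257 and x = 4514; horizontal third lines at y = 587 and y = 1174.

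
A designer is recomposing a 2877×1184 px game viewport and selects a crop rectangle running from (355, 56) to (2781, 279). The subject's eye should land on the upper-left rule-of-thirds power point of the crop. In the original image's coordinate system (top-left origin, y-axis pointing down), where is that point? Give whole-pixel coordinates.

Crop width = 2781 − 355 = 2426 px; one third is 808.67 px.
Crop height = 279 − 56 = 223 px; one third is 74.33 px.
The upper-left point is one-third across and one-third down within the crop:
x = 355 + 1 × 808.67 ≈ 1164; y = 56 + 1 × 74.33 ≈ 130.

(1164, 130)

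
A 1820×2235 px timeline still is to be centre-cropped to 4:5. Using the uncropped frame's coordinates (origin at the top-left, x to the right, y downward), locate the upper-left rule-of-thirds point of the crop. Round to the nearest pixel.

(612, 745)

1820/2235 > 4/5, so the 4:5 crop keeps the full height 2235 and trims width to 2235 × 4/5 = 1788.00 px.
Left offset = (1820 − 1788.00)/2 = 16.00 px; top offset = 0.
Upper-left is one-third across and one-third down within the crop:
x = 16.00 + 1 × 1788.00/3 ≈ 612; y = 0.00 + 1 × 2235.00/3 ≈ 745.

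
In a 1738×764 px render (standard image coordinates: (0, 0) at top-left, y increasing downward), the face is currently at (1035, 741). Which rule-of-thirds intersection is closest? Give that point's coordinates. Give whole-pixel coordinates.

x = 1159 px, y = 509 px

Third lines: x ∈ {579, 1159}, y ∈ {255, 509}.
1035 is closer to x = 1159; 741 is closer to y = 509.
So the nearest intersection is the lower-right power point.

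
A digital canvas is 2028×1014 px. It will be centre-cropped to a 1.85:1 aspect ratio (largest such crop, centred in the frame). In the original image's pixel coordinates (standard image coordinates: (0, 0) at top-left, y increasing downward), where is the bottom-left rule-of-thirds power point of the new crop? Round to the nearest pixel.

2028/1014 > 1.85/1, so the 1.85:1 crop keeps the full height 1014 and trims width to 1014 × 1.85/1 = 1875.90 px.
Left offset = (2028 − 1875.90)/2 = 76.05 px; top offset = 0.
Bottom-left is one-third across and two-thirds down within the crop:
x = 76.05 + 1 × 1875.90/3 ≈ 701; y = 0.00 + 2 × 1014.00/3 ≈ 676.

x = 701 px, y = 676 px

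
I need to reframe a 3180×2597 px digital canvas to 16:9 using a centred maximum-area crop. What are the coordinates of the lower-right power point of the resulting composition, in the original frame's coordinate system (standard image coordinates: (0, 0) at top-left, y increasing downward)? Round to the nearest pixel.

(2120, 1597)

3180/2597 < 16/9, so the 16:9 crop keeps the full width 3180 and trims height to 3180 × 9/16 = 1788.75 px.
Top offset = (2597 − 1788.75)/2 = 404.12 px; left offset = 0.
Lower-right is two-thirds across and two-thirds down within the crop:
x = 0.00 + 2 × 3180.00/3 ≈ 2120; y = 404.12 + 2 × 1788.75/3 ≈ 1597.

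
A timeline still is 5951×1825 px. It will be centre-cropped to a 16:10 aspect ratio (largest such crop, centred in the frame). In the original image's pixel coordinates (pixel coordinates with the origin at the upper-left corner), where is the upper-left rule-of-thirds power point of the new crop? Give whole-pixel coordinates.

5951/1825 > 16/10, so the 16:10 crop keeps the full height 1825 and trims width to 1825 × 16/10 = 2920.00 px.
Left offset = (5951 − 2920.00)/2 = 1515.50 px; top offset = 0.
Upper-left is one-third across and one-third down within the crop:
x = 1515.50 + 1 × 2920.00/3 ≈ 2489; y = 0.00 + 1 × 1825.00/3 ≈ 608.

(2489, 608)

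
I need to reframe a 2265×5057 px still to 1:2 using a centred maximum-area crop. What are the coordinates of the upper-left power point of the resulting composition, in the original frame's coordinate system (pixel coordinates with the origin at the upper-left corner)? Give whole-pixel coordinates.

(755, 1774)

2265/5057 < 1/2, so the 1:2 crop keeps the full width 2265 and trims height to 2265 × 2/1 = 4530.00 px.
Top offset = (5057 − 4530.00)/2 = 263.50 px; left offset = 0.
Upper-left is one-third across and one-third down within the crop:
x = 0.00 + 1 × 2265.00/3 ≈ 755; y = 263.50 + 1 × 4530.00/3 ≈ 1774.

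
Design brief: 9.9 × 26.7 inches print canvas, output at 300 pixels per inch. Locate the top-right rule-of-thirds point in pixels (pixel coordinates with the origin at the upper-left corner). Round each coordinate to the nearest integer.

In pixels the canvas is 9.9 × 300 = 2970 wide and 26.7 × 300 = 8010 tall.
The top-right point is two-thirds across and one-third down:
x = 2 × 2970/3 ≈ 1980; y = 1 × 8010/3 ≈ 2670.

x = 1980 px, y = 2670 px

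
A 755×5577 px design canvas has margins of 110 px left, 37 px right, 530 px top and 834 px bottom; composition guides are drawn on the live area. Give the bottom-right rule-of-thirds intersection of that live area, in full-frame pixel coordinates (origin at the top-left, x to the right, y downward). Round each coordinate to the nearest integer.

(515, 3339)

Content width = 755 − 110 − 37 = 608 px; content height = 5577 − 530 − 834 = 4213 px.
Bottom-right is two-thirds across and two-thirds down within the live area.
x = 110 + 2 × 608/3 = 110 + 405.33 ≈ 515
y = 530 + 2 × 4213/3 = 530 + 2808.67 ≈ 3339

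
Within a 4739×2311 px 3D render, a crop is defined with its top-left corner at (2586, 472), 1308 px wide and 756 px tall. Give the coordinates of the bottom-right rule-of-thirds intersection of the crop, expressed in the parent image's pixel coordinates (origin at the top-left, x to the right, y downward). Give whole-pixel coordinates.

One third of the crop width 1308 is 436.00 px.
One third of the crop height 756 is 252.00 px.
The bottom-right point is two-thirds across and two-thirds down within the crop:
x = 2586 + 2 × 436.00 ≈ 3458; y = 472 + 2 × 252.00 ≈ 976.

(3458, 976)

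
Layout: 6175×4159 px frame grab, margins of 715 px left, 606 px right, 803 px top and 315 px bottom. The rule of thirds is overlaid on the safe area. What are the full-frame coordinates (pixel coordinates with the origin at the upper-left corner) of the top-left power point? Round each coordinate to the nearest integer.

(2333, 1817)

Content width = 6175 − 715 − 606 = 4854 px; content height = 4159 − 803 − 315 = 3041 px.
Top-left is one-third across and one-third down within the safe area.
x = 715 + 1 × 4854/3 = 715 + 1618.00 ≈ 2333
y = 803 + 1 × 3041/3 = 803 + 1013.67 ≈ 1817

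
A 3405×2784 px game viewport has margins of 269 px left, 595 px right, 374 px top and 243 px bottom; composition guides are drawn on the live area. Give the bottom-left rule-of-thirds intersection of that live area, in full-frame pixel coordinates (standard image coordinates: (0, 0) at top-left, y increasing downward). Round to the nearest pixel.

x = 1116 px, y = 1819 px

Content width = 3405 − 269 − 595 = 2541 px; content height = 2784 − 374 − 243 = 2167 px.
Bottom-left is one-third across and two-thirds down within the live area.
x = 269 + 1 × 2541/3 = 269 + 847.00 ≈ 1116
y = 374 + 2 × 2167/3 = 374 + 1444.67 ≈ 1819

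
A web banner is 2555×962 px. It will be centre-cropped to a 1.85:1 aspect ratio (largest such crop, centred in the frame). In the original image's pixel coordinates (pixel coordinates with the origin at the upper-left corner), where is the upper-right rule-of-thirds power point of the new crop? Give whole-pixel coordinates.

(1574, 321)

2555/962 > 1.85/1, so the 1.85:1 crop keeps the full height 962 and trims width to 962 × 1.85/1 = 1779.70 px.
Left offset = (2555 − 1779.70)/2 = 387.65 px; top offset = 0.
Upper-right is two-thirds across and one-third down within the crop:
x = 387.65 + 2 × 1779.70/3 ≈ 1574; y = 0.00 + 1 × 962.00/3 ≈ 321.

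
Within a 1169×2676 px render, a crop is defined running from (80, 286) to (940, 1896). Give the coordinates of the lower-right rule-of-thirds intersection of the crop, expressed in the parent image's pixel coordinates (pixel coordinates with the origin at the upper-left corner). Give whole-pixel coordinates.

x = 653 px, y = 1359 px

Crop width = 940 − 80 = 860 px; one third is 286.67 px.
Crop height = 1896 − 286 = 1610 px; one third is 536.67 px.
The lower-right point is two-thirds across and two-thirds down within the crop:
x = 80 + 2 × 286.67 ≈ 653; y = 286 + 2 × 536.67 ≈ 1359.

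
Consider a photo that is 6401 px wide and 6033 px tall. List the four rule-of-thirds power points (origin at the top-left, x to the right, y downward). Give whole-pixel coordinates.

(2134, 2011), (4267, 2011), (2134, 4022), (4267, 4022)

One third of 6401 is 2133.67; one third of 6033 is 2011.
Vertical third lines at x = 2134 and x = 4267; horizontal third lines at y = 2011 and y = 4022.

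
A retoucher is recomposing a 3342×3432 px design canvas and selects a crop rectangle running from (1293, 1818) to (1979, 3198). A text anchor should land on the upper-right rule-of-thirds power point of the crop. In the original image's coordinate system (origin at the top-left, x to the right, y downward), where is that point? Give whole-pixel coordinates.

Crop width = 1979 − 1293 = 686 px; one third is 228.67 px.
Crop height = 3198 − 1818 = 1380 px; one third is 460.00 px.
The upper-right point is two-thirds across and one-third down within the crop:
x = 1293 + 2 × 228.67 ≈ 1750; y = 1818 + 1 × 460.00 ≈ 2278.

(1750, 2278)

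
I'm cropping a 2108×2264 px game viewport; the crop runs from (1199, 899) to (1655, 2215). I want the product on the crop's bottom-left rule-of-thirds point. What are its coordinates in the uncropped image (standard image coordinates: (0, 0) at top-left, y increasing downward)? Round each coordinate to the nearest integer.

Crop width = 1655 − 1199 = 456 px; one third is 152.00 px.
Crop height = 2215 − 899 = 1316 px; one third is 438.67 px.
The bottom-left point is one-third across and two-thirds down within the crop:
x = 1199 + 1 × 152.00 ≈ 1351; y = 899 + 2 × 438.67 ≈ 1776.

(1351, 1776)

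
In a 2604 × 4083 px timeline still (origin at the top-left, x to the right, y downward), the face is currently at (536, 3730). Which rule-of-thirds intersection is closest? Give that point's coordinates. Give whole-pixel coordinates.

Third lines: x ∈ {868, 1736}, y ∈ {1361, 2722}.
536 is closer to x = 868; 3730 is closer to y = 2722.
So the nearest intersection is the lower-left power point.

(868, 2722)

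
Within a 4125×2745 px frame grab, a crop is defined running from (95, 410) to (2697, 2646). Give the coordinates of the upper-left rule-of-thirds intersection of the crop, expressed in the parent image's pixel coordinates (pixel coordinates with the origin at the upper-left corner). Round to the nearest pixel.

Crop width = 2697 − 95 = 2602 px; one third is 867.33 px.
Crop height = 2646 − 410 = 2236 px; one third is 745.33 px.
The upper-left point is one-third across and one-third down within the crop:
x = 95 + 1 × 867.33 ≈ 962; y = 410 + 1 × 745.33 ≈ 1155.

x = 962 px, y = 1155 px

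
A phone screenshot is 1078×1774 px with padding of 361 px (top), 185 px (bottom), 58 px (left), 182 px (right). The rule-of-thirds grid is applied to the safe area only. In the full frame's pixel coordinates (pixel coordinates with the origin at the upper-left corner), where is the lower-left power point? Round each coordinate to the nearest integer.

Content width = 1078 − 58 − 182 = 838 px; content height = 1774 − 361 − 185 = 1228 px.
Lower-left is one-third across and two-thirds down within the safe area.
x = 58 + 1 × 838/3 = 58 + 279.33 ≈ 337
y = 361 + 2 × 1228/3 = 361 + 818.67 ≈ 1180

(337, 1180)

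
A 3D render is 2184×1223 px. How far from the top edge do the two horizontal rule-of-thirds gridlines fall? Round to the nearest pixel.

1223 / 3 = 407.67, so the horizontal lines sit at one and two thirds of 1223.

y = 408 px and y = 815 px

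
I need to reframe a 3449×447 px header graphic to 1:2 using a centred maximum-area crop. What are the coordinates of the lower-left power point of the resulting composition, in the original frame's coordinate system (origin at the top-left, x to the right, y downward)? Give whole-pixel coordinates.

3449/447 > 1/2, so the 1:2 crop keeps the full height 447 and trims width to 447 × 1/2 = 223.50 px.
Left offset = (3449 − 223.50)/2 = 1612.75 px; top offset = 0.
Lower-left is one-third across and two-thirds down within the crop:
x = 1612.75 + 1 × 223.50/3 ≈ 1687; y = 0.00 + 2 × 447.00/3 ≈ 298.

x = 1687 px, y = 298 px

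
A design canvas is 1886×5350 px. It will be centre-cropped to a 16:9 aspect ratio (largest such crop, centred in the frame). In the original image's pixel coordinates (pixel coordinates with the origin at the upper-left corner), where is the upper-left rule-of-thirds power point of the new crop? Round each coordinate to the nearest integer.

(629, 2498)

1886/5350 < 16/9, so the 16:9 crop keeps the full width 1886 and trims height to 1886 × 9/16 = 1060.88 px.
Top offset = (5350 − 1060.88)/2 = 2144.56 px; left offset = 0.
Upper-left is one-third across and one-third down within the crop:
x = 0.00 + 1 × 1886.00/3 ≈ 629; y = 2144.56 + 1 × 1060.88/3 ≈ 2498.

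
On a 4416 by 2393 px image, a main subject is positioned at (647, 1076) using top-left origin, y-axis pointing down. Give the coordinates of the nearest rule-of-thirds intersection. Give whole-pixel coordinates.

x = 1472 px, y = 798 px

Third lines: x ∈ {1472, 2944}, y ∈ {798, 1595}.
647 is closer to x = 1472; 1076 is closer to y = 798.
So the nearest intersection is the upper-left power point.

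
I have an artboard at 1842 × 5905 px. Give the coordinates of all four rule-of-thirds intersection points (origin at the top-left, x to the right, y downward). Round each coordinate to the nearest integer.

(614, 1968), (1228, 1968), (614, 3937), (1228, 3937)

One third of 1842 is 614; one third of 5905 is 1968.33.
Vertical third lines at x = 614 and x = 1228; horizontal third lines at y = 1968 and y = 3937.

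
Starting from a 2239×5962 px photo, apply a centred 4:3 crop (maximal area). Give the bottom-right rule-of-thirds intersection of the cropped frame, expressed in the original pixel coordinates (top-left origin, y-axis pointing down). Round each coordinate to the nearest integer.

2239/5962 < 4/3, so the 4:3 crop keeps the full width 2239 and trims height to 2239 × 3/4 = 1679.25 px.
Top offset = (5962 − 1679.25)/2 = 2141.38 px; left offset = 0.
Bottom-right is two-thirds across and two-thirds down within the crop:
x = 0.00 + 2 × 2239.00/3 ≈ 1493; y = 2141.38 + 2 × 1679.25/3 ≈ 3261.

(1493, 3261)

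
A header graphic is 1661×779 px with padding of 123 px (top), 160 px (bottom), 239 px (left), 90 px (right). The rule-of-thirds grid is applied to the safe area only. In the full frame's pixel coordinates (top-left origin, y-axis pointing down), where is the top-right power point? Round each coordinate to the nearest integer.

Content width = 1661 − 239 − 90 = 1332 px; content height = 779 − 123 − 160 = 496 px.
Top-right is two-thirds across and one-third down within the safe area.
x = 239 + 2 × 1332/3 = 239 + 888.00 ≈ 1127
y = 123 + 1 × 496/3 = 123 + 165.33 ≈ 288

(1127, 288)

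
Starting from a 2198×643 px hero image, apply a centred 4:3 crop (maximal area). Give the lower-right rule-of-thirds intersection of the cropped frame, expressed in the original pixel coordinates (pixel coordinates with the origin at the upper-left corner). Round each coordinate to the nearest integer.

x = 1242 px, y = 429 px

2198/643 > 4/3, so the 4:3 crop keeps the full height 643 and trims width to 643 × 4/3 = 857.33 px.
Left offset = (2198 − 857.33)/2 = 670.33 px; top offset = 0.
Lower-right is two-thirds across and two-thirds down within the crop:
x = 670.33 + 2 × 857.33/3 ≈ 1242; y = 0.00 + 2 × 643.00/3 ≈ 429.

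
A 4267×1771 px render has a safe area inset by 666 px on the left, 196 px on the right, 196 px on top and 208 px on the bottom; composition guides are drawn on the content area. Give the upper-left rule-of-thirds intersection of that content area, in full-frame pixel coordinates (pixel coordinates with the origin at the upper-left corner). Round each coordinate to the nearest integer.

Content width = 4267 − 666 − 196 = 3405 px; content height = 1771 − 196 − 208 = 1367 px.
Upper-left is one-third across and one-third down within the content area.
x = 666 + 1 × 3405/3 = 666 + 1135.00 ≈ 1801
y = 196 + 1 × 1367/3 = 196 + 455.67 ≈ 652

(1801, 652)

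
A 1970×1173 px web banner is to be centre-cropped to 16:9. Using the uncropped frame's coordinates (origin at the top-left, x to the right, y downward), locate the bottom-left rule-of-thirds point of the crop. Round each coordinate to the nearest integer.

(657, 771)

1970/1173 < 16/9, so the 16:9 crop keeps the full width 1970 and trims height to 1970 × 9/16 = 1108.12 px.
Top offset = (1173 − 1108.12)/2 = 32.44 px; left offset = 0.
Bottom-left is one-third across and two-thirds down within the crop:
x = 0.00 + 1 × 1970.00/3 ≈ 657; y = 32.44 + 2 × 1108.12/3 ≈ 771.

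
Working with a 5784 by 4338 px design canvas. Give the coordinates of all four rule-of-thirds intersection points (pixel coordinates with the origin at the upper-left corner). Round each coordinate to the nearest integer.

(1928, 1446), (3856, 1446), (1928, 2892), (3856, 2892)

One third of 5784 is 1928; one third of 4338 is 1446.
Vertical third lines at x = 1928 and x = 3856; horizontal third lines at y = 1446 and y = 2892.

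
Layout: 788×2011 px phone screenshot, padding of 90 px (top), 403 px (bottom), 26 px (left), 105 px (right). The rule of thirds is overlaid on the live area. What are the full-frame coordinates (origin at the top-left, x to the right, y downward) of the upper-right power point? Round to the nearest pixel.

Content width = 788 − 26 − 105 = 657 px; content height = 2011 − 90 − 403 = 1518 px.
Upper-right is two-thirds across and one-third down within the live area.
x = 26 + 2 × 657/3 = 26 + 438.00 ≈ 464
y = 90 + 1 × 1518/3 = 90 + 506.00 ≈ 596

x = 464 px, y = 596 px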